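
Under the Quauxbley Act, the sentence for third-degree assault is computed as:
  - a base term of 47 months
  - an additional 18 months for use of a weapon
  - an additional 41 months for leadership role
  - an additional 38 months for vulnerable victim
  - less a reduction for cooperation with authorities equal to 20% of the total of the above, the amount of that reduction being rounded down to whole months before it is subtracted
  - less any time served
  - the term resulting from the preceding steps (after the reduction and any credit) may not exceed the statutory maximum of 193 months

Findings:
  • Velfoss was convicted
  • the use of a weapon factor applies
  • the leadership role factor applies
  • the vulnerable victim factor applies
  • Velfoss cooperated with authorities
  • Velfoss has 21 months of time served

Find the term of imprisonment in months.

Use of a weapon enhancement: +18 months
Leadership role enhancement: +41 months
Vulnerable victim enhancement: +38 months
Adjusted term: 47 months + 18 months + 41 months + 38 months = 144 months
Cooperation with authorities reduction: 20% of 144 months = 28 months (rounded down)
After reduction: 144 − 28 = 116 months
Less time served: 116 months − 21 months = 95 months
Cap at 193 months: 95 months is within the cap, no reduction.

Sentence: 95 months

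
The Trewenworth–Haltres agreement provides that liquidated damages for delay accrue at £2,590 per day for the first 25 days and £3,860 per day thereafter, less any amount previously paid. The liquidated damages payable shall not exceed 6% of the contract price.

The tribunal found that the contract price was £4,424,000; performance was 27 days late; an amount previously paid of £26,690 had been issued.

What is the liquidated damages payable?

£45,780

First 25 days: 25 × £2,590 = £64,750
Remaining days: (27 − 25) × £3,860 = £7,720
Accrued per-day damages: £64,750 + £7,720 = £72,470
Less amount previously paid: £72,470 − £26,690 = £45,780
Cap: 6% of £4,424,000 = £265,440
Cap at £265,440: £45,780 is within the cap, no reduction.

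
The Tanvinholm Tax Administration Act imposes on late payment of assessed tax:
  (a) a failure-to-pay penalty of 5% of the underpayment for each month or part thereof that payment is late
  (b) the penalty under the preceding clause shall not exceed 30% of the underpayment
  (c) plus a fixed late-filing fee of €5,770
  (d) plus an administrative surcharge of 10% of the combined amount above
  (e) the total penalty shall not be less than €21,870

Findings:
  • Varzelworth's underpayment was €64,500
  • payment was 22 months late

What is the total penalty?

€27,632

Accrued rate: 5% × 22 = 110%, capped at 30% → 30%
Failure-to-pay penalty: 30% of €64,500 = €19,350
Penalty before surcharge: €19,350 + €5,770 = €25,120
Administrative surcharge: 10% of €25,120 = €2,512
Total penalty: €25,120 + €2,512 = €27,632
Minimum €21,870: €27,632 meets the minimum, no increase.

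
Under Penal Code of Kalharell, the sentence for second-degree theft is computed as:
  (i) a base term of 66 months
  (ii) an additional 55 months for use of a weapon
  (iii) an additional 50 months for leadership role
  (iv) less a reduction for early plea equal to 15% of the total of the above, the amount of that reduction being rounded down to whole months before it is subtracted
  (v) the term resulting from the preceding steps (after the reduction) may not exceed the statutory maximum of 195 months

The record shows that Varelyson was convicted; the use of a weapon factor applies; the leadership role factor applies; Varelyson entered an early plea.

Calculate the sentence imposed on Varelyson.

Use of a weapon enhancement: +55 months
Leadership role enhancement: +50 months
Adjusted term: 66 months + 55 months + 50 months = 171 months
Early plea reduction: 15% of 171 months = 25 months (rounded down)
After reduction: 171 − 25 = 146 months
Cap at 195 months: 146 months is within the cap, no reduction.

146 months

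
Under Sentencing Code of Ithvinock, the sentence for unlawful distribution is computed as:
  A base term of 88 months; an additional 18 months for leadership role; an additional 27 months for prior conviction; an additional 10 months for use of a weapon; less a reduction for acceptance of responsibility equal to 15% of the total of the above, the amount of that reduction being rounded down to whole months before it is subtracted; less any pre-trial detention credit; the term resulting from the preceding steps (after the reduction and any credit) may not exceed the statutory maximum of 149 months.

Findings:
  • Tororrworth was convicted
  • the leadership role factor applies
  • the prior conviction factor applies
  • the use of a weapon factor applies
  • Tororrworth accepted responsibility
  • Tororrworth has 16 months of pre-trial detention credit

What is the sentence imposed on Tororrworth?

Leadership role enhancement: +18 months
Prior conviction enhancement: +27 months
Use of a weapon enhancement: +10 months
Adjusted term: 88 months + 18 months + 27 months + 10 months = 143 months
Acceptance of responsibility reduction: 15% of 143 months = 21 months (rounded down)
After reduction: 143 − 21 = 122 months
Less pre-trial detention credit: 122 months − 16 months = 106 months
Cap at 149 months: 106 months is within the cap, no reduction.

Sentence: 106 months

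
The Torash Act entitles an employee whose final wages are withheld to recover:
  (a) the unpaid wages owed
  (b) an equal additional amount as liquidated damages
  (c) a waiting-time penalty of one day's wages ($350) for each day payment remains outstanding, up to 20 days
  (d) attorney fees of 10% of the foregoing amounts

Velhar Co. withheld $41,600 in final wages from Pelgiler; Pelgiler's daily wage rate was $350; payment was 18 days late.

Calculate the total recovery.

$98,450

Liquidated damages (equal amount): $41,600
Penalty days: min(18, 20) = 18
Waiting-time penalty: 18 × $350 = $6,300
Subtotal: $41,600 + $41,600 + $6,300 = $89,500
Attorney fees: 10% of $89,500 = $8,950
Total award: $89,500 + $8,950 = $98,450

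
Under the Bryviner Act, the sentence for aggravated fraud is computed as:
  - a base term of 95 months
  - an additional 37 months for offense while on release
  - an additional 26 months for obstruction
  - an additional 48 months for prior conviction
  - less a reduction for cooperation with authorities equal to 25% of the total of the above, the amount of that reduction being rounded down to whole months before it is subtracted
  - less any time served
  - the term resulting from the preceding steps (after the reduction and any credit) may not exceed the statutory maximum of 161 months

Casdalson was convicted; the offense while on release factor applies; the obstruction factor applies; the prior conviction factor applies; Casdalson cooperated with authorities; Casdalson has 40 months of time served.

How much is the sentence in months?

Offense while on release enhancement: +37 months
Obstruction enhancement: +26 months
Prior conviction enhancement: +48 months
Adjusted term: 95 months + 37 months + 26 months + 48 months = 206 months
Cooperation with authorities reduction: 25% of 206 months = 51 months (rounded down)
After reduction: 206 − 51 = 155 months
Less time served: 155 months − 40 months = 115 months
Cap at 161 months: 115 months is within the cap, no reduction.

115 months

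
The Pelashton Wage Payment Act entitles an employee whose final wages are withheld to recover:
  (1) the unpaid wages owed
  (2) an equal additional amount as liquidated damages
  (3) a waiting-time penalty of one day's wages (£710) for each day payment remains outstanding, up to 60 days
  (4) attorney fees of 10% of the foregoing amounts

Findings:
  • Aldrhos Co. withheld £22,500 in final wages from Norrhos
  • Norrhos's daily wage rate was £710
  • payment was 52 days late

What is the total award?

Liquidated damages (equal amount): £22,500
Penalty days: min(52, 60) = 52
Waiting-time penalty: 52 × £710 = £36,920
Subtotal: £22,500 + £22,500 + £36,920 = £81,920
Attorney fees: 10% of £81,920 = £8,192
Total award: £81,920 + £8,192 = £90,112

£90,112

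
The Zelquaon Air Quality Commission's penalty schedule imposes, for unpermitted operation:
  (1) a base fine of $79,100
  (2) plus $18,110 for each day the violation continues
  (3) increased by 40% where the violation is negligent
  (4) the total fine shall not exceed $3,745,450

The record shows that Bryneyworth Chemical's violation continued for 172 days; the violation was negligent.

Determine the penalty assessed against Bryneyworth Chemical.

Per-day component: 172 × $18,110 = $3,114,920
Base plus per-day: $79,100 + $3,114,920 = $3,194,020
Enhancement: 40% of $3,194,020 = $1,277,608
Enhanced fine: $3,194,020 + $1,277,608 = $4,471,628
Cap at $3,745,450: $4,471,628 exceeds the cap → $3,745,450

$3,745,450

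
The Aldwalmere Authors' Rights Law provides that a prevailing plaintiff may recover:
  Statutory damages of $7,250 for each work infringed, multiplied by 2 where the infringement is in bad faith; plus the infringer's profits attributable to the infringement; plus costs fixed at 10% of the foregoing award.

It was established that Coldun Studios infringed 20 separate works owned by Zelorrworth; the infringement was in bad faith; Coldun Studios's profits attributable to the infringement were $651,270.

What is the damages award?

Statutory damages: 20 × $7,250 = $145,000
Doubled: 2 × $145,000 = $290,000
Combined award: $290,000 + $651,270 = $941,270
Costs: 10% of $941,270 = $94,127
Award plus costs: $941,270 + $94,127 = $1,035,397

$1,035,397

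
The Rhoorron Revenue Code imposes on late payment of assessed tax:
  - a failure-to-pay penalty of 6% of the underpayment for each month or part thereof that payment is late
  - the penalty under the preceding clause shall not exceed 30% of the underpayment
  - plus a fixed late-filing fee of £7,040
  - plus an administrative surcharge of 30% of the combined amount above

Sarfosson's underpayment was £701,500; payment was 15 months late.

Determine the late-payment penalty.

£282,737

Accrued rate: 6% × 15 = 90%, capped at 30% → 30%
Failure-to-pay penalty: 30% of £701,500 = £210,450
Penalty before surcharge: £210,450 + £7,040 = £217,490
Administrative surcharge: 30% of £217,490 = £65,247
Total penalty: £217,490 + £65,247 = £282,737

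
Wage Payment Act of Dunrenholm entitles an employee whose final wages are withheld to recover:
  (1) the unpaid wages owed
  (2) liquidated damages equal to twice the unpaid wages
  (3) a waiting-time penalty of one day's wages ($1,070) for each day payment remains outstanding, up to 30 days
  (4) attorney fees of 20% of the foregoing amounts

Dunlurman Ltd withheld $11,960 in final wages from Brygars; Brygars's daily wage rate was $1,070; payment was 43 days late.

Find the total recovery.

$81,576

Doubled: 2 × $11,960 = $23,920
Penalty days: min(43, 30) = 30
Waiting-time penalty: 30 × $1,070 = $32,100
Subtotal: $11,960 + $23,920 + $32,100 = $67,980
Attorney fees: 20% of $67,980 = $13,596
Total award: $67,980 + $13,596 = $81,576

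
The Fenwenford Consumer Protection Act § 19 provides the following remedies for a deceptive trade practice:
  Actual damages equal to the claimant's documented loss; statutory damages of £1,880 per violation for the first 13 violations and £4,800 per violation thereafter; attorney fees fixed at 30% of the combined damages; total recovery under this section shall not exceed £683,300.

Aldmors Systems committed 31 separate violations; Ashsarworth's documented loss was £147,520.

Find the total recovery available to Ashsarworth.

Total recovery: £335,868

First 13 violations: 13 × £1,880 = £24,440
Remaining violations: (31 − 13) × £4,800 = £86,400
Statutory damages: £24,440 + £86,400 = £110,840
Combined damages: £147,520 + £110,840 = £258,360
Attorney fees: 30% of £258,360 = £77,508
Total before cap: £258,360 + £77,508 = £335,868
Cap at £683,300: £335,868 is within the cap, no reduction.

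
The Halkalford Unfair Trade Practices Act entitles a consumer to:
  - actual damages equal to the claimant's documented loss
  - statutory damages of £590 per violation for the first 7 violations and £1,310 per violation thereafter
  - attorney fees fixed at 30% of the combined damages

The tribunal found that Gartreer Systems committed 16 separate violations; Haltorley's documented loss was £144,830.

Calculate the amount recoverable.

£208,975

First 7 violations: 7 × £590 = £4,130
Remaining violations: (16 − 7) × £1,310 = £11,790
Statutory damages: £4,130 + £11,790 = £15,920
Combined damages: £144,830 + £15,920 = £160,750
Attorney fees: 30% of £160,750 = £48,225
Total recovery: £160,750 + £48,225 = £208,975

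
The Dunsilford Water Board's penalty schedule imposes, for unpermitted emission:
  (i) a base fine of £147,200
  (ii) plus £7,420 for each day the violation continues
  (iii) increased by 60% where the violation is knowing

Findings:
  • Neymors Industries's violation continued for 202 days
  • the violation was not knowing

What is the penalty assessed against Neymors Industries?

Per-day component: 202 × £7,420 = £1,498,840
Base plus per-day: £147,200 + £1,498,840 = £1,646,040
The violation was not knowing: no 60% increase.

£1,646,040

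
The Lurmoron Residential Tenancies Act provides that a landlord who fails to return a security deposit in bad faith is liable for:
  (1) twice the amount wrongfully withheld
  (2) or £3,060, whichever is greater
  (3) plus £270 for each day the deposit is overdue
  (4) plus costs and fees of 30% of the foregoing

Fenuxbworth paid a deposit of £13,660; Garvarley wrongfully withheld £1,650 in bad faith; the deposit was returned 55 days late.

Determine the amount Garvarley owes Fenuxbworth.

£23,595

Doubled: 2 × £1,650 = £3,300
Minimum £3,060: £3,300 meets the minimum, no increase.
Late-return penalty: 55 × £270 = £14,850
Damages plus late penalty: £3,300 + £14,850 = £18,150
Costs and fees: 30% of £18,150 = £5,445
Total recovery: £18,150 + £5,445 = £23,595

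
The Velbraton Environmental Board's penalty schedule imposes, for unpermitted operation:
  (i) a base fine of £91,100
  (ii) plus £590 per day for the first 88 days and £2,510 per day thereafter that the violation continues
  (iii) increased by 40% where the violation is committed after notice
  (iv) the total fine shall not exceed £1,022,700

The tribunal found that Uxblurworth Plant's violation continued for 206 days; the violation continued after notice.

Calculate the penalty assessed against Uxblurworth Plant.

£614,880

First 88 days: 88 × £590 = £51,920
Remaining days: (206 − 88) × £2,510 = £296,180
Per-day component: £51,920 + £296,180 = £348,100
Base plus per-day: £91,100 + £348,100 = £439,200
Enhancement: 40% of £439,200 = £175,680
Enhanced fine: £439,200 + £175,680 = £614,880
Cap at £1,022,700: £614,880 is within the cap, no reduction.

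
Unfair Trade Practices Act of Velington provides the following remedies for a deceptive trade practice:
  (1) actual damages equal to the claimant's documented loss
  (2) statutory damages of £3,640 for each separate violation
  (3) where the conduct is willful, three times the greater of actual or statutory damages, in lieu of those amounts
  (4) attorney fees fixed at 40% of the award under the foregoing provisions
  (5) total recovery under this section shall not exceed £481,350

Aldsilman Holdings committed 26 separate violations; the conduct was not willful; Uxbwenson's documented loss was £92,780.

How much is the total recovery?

Statutory damages: 26 × £3,640 = £94,640
Conduct not willful: the in-lieu enhancement does not apply.
Actual plus statutory damages: £92,780 + £94,640 = £187,420
Attorney fees: 40% of £187,420 = £74,968
Total before cap: £187,420 + £74,968 = £262,388
Cap at £481,350: £262,388 is within the cap, no reduction.

Total recovery: £262,388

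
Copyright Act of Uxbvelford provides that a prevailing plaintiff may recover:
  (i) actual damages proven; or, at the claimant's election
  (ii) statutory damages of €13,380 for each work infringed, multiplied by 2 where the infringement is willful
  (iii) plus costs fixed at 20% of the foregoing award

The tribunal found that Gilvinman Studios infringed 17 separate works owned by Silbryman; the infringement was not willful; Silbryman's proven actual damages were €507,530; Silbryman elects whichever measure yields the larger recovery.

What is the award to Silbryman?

Statutory damages: 17 × €13,380 = €227,460
Infringement not willful: no ×2 enhancement.
Greater of actual damages (€507,530) or statutory damages (€227,460): €507,530
Costs: 20% of €507,530 = €101,506
Award plus costs: €507,530 + €101,506 = €609,036

Award: €609,036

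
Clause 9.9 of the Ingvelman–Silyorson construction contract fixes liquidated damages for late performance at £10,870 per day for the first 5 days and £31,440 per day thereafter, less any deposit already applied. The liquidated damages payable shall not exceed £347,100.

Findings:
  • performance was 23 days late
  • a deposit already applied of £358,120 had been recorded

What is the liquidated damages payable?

First 5 days: 5 × £10,870 = £54,350
Remaining days: (23 − 5) × £31,440 = £565,920
Accrued per-day damages: £54,350 + £565,920 = £620,270
Less deposit already applied: £620,270 − £358,120 = £262,150
Cap at £347,100: £262,150 is within the cap, no reduction.

£262,150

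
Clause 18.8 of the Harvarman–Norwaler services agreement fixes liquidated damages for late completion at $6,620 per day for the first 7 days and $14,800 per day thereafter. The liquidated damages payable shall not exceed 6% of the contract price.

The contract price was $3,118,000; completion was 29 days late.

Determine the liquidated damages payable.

$187,080

First 7 days: 7 × $6,620 = $46,340
Remaining days: (29 − 7) × $14,800 = $325,600
Accrued per-day damages: $46,340 + $325,600 = $371,940
Cap: 6% of $3,118,000 = $187,080
Cap at $187,080: $371,940 exceeds the cap → $187,080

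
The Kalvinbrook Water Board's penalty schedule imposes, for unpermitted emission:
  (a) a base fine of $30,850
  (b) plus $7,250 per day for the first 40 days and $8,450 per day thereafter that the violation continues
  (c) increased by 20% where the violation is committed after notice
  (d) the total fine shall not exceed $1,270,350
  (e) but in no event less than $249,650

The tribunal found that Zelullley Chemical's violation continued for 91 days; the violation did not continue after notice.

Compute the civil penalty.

$751,800

First 40 days: 40 × $7,250 = $290,000
Remaining days: (91 − 40) × $8,450 = $430,950
Per-day component: $290,000 + $430,950 = $720,950
Base plus per-day: $30,850 + $720,950 = $751,800
The violation did not continue after notice: no 20% increase.
Cap at $1,270,350: $751,800 is within the cap, no reduction.
Minimum $249,650: $751,800 meets the minimum, no increase.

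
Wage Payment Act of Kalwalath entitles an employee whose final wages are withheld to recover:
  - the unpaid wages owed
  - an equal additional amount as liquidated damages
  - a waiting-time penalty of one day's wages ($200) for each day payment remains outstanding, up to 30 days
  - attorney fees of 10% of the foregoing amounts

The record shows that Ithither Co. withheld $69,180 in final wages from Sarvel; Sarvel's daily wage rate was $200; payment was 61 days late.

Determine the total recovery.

Liquidated damages (equal amount): $69,180
Penalty days: min(61, 30) = 30
Waiting-time penalty: 30 × $200 = $6,000
Subtotal: $69,180 + $69,180 + $6,000 = $144,360
Attorney fees: 10% of $144,360 = $14,436
Total award: $144,360 + $14,436 = $158,796

$158,796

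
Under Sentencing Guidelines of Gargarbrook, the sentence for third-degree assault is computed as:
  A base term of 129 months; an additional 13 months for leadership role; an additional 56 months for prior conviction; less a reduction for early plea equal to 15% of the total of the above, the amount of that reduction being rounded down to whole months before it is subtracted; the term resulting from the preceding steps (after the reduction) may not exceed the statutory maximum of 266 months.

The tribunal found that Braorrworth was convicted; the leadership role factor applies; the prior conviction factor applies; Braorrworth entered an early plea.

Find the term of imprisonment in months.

Leadership role enhancement: +13 months
Prior conviction enhancement: +56 months
Adjusted term: 129 months + 13 months + 56 months = 198 months
Early plea reduction: 15% of 198 months = 29 months (rounded down)
After reduction: 198 − 29 = 169 months
Cap at 266 months: 169 months is within the cap, no reduction.

169 months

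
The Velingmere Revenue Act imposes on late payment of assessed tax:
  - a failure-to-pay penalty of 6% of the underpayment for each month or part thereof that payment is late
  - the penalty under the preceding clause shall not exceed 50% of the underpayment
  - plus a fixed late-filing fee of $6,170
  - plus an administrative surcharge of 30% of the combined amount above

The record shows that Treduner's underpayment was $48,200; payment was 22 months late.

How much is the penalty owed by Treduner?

Penalty: $39,351

Accrued rate: 6% × 22 = 132%, capped at 50% → 50%
Failure-to-pay penalty: 50% of $48,200 = $24,100
Penalty before surcharge: $24,100 + $6,170 = $30,270
Administrative surcharge: 30% of $30,270 = $9,081
Total penalty: $30,270 + $9,081 = $39,351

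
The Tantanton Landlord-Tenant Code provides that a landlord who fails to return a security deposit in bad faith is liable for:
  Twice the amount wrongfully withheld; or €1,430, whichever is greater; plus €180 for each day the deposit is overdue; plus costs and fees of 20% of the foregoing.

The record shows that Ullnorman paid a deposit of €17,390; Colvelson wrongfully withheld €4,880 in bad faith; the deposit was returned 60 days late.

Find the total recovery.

Doubled: 2 × €4,880 = €9,760
Minimum €1,430: €9,760 meets the minimum, no increase.
Late-return penalty: 60 × €180 = €10,800
Damages plus late penalty: €9,760 + €10,800 = €20,560
Costs and fees: 20% of €20,560 = €4,112
Total recovery: €20,560 + €4,112 = €24,672

Recovery: €24,672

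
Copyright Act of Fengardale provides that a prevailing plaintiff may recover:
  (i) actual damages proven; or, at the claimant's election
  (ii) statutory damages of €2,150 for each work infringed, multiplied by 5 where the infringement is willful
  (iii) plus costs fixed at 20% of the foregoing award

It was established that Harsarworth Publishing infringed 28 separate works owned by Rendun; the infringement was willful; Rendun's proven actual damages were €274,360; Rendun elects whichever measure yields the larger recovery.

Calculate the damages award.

Statutory damages: 28 × €2,150 = €60,200
Multiplied by 5: 5 × €60,200 = €301,000
Greater of actual damages (€274,360) or enhanced statutory damages (€301,000): €301,000
Costs: 20% of €301,000 = €60,200
Award plus costs: €301,000 + €60,200 = €361,200

€361,200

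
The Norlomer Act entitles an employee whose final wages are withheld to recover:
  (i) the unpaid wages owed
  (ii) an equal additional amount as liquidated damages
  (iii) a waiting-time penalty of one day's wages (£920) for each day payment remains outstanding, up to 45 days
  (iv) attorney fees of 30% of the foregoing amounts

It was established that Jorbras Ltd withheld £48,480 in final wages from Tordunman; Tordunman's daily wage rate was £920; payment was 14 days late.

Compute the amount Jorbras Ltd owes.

Liquidated damages (equal amount): £48,480
Penalty days: min(14, 45) = 14
Waiting-time penalty: 14 × £920 = £12,880
Subtotal: £48,480 + £48,480 + £12,880 = £109,840
Attorney fees: 30% of £109,840 = £32,952
Total award: £109,840 + £32,952 = £142,792

£142,792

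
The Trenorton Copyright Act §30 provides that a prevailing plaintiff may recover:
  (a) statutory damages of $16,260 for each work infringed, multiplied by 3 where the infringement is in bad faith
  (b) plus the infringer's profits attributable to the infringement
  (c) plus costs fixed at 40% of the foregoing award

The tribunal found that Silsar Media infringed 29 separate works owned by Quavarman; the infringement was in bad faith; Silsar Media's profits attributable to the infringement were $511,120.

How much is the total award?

Statutory damages: 29 × $16,260 = $471,540
Trebled: 3 × $471,540 = $1,414,620
Combined award: $1,414,620 + $511,120 = $1,925,740
Costs: 40% of $1,925,740 = $770,296
Award plus costs: $1,925,740 + $770,296 = $2,696,036

$2,696,036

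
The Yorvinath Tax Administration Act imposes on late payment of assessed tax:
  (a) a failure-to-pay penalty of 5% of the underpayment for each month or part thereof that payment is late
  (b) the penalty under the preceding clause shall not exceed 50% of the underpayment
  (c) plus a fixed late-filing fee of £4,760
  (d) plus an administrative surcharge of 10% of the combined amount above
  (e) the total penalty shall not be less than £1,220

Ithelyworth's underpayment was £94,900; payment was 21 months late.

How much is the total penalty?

Accrued rate: 5% × 21 = 105%, capped at 50% → 50%
Failure-to-pay penalty: 50% of £94,900 = £47,450
Penalty before surcharge: £47,450 + £4,760 = £52,210
Administrative surcharge: 10% of £52,210 = £5,221
Total penalty: £52,210 + £5,221 = £57,431
Minimum £1,220: £57,431 meets the minimum, no increase.

£57,431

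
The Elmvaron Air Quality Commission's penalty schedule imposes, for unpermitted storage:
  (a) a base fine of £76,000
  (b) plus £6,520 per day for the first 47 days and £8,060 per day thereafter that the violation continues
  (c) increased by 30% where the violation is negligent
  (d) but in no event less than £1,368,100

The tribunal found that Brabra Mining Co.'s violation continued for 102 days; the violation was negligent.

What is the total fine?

First 47 days: 47 × £6,520 = £306,440
Remaining days: (102 − 47) × £8,060 = £443,300
Per-day component: £306,440 + £443,300 = £749,740
Base plus per-day: £76,000 + £749,740 = £825,740
Enhancement: 30% of £825,740 = £247,722
Enhanced fine: £825,740 + £247,722 = £1,073,462
Minimum £1,368,100: £1,073,462 is below the minimum → £1,368,100

£1,368,100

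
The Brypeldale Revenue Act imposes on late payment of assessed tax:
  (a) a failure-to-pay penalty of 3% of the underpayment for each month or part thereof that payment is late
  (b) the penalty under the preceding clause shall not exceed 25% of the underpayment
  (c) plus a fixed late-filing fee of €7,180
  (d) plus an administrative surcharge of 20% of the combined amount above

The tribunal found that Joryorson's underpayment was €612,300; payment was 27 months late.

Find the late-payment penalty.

€192,306

Accrued rate: 3% × 27 = 81%, capped at 25% → 25%
Failure-to-pay penalty: 25% of €612,300 = €153,075
Penalty before surcharge: €153,075 + €7,180 = €160,255
Administrative surcharge: 20% of €160,255 = €32,051
Total penalty: €160,255 + €32,051 = €192,306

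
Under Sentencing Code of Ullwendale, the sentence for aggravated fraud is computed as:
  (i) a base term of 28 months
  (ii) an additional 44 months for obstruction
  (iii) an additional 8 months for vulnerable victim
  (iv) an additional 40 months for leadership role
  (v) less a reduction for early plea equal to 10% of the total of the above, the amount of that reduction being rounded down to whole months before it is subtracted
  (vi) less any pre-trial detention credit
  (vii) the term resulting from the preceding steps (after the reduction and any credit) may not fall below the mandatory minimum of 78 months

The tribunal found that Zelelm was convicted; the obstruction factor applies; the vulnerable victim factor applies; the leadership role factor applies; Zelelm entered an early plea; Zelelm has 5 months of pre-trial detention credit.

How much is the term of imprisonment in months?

103 months

Obstruction enhancement: +44 months
Vulnerable victim enhancement: +8 months
Leadership role enhancement: +40 months
Adjusted term: 28 months + 44 months + 8 months + 40 months = 120 months
Early plea reduction: 10% of 120 months = 12 months (rounded down)
After reduction: 120 − 12 = 108 months
Less pre-trial detention credit: 108 months − 5 months = 103 months
Minimum 78 months: 103 months meets the minimum, no increase.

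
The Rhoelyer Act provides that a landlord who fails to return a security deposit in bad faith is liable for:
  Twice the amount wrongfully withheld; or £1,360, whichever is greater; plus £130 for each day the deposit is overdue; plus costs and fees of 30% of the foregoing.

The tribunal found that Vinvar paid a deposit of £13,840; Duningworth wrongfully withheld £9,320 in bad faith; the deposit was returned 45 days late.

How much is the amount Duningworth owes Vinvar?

Doubled: 2 × £9,320 = £18,640
Minimum £1,360: £18,640 meets the minimum, no increase.
Late-return penalty: 45 × £130 = £5,850
Damages plus late penalty: £18,640 + £5,850 = £24,490
Costs and fees: 30% of £24,490 = £7,347
Total recovery: £24,490 + £7,347 = £31,837

£31,837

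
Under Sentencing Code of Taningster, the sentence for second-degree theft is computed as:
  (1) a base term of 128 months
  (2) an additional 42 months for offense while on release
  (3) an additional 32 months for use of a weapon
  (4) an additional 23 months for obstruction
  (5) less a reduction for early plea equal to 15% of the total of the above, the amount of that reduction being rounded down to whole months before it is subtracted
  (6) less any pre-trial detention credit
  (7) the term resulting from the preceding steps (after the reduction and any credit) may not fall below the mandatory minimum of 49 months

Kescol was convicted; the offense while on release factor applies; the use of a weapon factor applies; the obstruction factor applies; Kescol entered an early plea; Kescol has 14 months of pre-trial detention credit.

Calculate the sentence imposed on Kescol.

Offense while on release enhancement: +42 months
Use of a weapon enhancement: +32 months
Obstruction enhancement: +23 months
Adjusted term: 128 months + 42 months + 32 months + 23 months = 225 months
Early plea reduction: 15% of 225 months = 33 months (rounded down)
After reduction: 225 − 33 = 192 months
Less pre-trial detention credit: 192 months − 14 months = 178 months
Minimum 49 months: 178 months meets the minimum, no increase.

178 months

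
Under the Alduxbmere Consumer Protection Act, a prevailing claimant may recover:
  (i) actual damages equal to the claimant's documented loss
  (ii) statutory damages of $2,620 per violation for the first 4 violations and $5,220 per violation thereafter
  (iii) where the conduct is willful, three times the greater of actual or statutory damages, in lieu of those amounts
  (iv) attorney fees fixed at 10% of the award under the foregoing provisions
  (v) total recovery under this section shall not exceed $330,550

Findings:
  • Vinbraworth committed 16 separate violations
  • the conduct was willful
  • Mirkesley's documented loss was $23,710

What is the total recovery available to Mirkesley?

First 4 violations: 4 × $2,620 = $10,480
Remaining violations: (16 − 4) × $5,220 = $62,640
Statutory damages: $10,480 + $62,640 = $73,120
Greater of actual damages ($23,710) or statutory damages ($73,120): $73,120
Trebled: 3 × $73,120 = $219,360
Attorney fees: 10% of $219,360 = $21,936
Total before cap: $219,360 + $21,936 = $241,296
Cap at $330,550: $241,296 is within the cap, no reduction.

Total recovery: $241,296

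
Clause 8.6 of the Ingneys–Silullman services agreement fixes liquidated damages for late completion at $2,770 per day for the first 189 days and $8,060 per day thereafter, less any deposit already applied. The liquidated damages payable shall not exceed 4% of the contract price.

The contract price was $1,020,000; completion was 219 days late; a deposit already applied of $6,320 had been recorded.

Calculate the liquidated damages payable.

Liquidated damages: $40,800

First 189 days: 189 × $2,770 = $523,530
Remaining days: (219 − 189) × $8,060 = $241,800
Accrued per-day damages: $523,530 + $241,800 = $765,330
Less deposit already applied: $765,330 − $6,320 = $759,010
Cap: 4% of $1,020,000 = $40,800
Cap at $40,800: $759,010 exceeds the cap → $40,800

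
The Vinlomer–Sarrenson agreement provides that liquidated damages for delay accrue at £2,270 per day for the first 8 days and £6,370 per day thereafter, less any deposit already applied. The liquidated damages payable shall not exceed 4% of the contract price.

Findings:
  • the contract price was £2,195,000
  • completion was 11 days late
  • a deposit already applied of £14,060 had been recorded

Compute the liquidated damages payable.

First 8 days: 8 × £2,270 = £18,160
Remaining days: (11 − 8) × £6,370 = £19,110
Accrued per-day damages: £18,160 + £19,110 = £37,270
Less deposit already applied: £37,270 − £14,060 = £23,210
Cap: 4% of £2,195,000 = £87,800
Cap at £87,800: £23,210 is within the cap, no reduction.

Liquidated damages: £23,210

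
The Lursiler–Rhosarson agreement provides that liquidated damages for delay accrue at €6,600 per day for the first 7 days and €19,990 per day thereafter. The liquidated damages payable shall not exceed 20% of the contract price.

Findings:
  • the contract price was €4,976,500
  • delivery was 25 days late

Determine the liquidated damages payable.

First 7 days: 7 × €6,600 = €46,200
Remaining days: (25 − 7) × €19,990 = €359,820
Accrued per-day damages: €46,200 + €359,820 = €406,020
Cap: 20% of €4,976,500 = €995,300
Cap at €995,300: €406,020 is within the cap, no reduction.

€406,020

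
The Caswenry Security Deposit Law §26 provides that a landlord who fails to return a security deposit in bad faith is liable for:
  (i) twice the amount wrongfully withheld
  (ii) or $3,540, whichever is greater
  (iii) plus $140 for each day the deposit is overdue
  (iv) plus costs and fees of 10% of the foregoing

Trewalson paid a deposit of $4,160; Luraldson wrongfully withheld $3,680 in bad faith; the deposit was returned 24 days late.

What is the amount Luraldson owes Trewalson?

$11,792

Doubled: 2 × $3,680 = $7,360
Minimum $3,540: $7,360 meets the minimum, no increase.
Late-return penalty: 24 × $140 = $3,360
Damages plus late penalty: $7,360 + $3,360 = $10,720
Costs and fees: 10% of $10,720 = $1,072
Total recovery: $10,720 + $1,072 = $11,792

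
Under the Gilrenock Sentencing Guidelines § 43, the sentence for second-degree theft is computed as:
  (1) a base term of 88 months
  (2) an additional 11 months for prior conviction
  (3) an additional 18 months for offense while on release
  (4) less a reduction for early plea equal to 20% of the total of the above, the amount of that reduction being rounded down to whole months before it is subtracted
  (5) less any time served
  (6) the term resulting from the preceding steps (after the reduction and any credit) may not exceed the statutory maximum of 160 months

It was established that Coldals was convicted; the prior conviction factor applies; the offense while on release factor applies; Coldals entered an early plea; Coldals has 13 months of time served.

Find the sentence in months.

Sentence: 81 months

Prior conviction enhancement: +11 months
Offense while on release enhancement: +18 months
Adjusted term: 88 months + 11 months + 18 months = 117 months
Early plea reduction: 20% of 117 months = 23 months (rounded down)
After reduction: 117 − 23 = 94 months
Less time served: 94 months − 13 months = 81 months
Cap at 160 months: 81 months is within the cap, no reduction.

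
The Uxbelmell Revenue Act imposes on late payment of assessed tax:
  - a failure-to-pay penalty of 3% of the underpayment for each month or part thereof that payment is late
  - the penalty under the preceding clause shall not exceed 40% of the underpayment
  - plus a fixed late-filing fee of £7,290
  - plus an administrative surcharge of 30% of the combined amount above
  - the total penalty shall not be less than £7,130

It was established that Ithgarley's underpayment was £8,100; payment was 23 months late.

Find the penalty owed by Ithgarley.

£13,689

Accrued rate: 3% × 23 = 69%, capped at 40% → 40%
Failure-to-pay penalty: 40% of £8,100 = £3,240
Penalty before surcharge: £3,240 + £7,290 = £10,530
Administrative surcharge: 30% of £10,530 = £3,159
Total penalty: £10,530 + £3,159 = £13,689
Minimum £7,130: £13,689 meets the minimum, no increase.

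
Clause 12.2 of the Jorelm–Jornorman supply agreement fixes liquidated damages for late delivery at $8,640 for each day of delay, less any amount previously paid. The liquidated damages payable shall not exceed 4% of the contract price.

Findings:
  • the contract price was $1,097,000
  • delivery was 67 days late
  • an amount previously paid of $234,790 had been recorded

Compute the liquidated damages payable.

Per-day damages: 67 × $8,640 = $578,880
Less amount previously paid: $578,880 − $234,790 = $344,090
Cap: 4% of $1,097,000 = $43,880
Cap at $43,880: $344,090 exceeds the cap → $43,880

$43,880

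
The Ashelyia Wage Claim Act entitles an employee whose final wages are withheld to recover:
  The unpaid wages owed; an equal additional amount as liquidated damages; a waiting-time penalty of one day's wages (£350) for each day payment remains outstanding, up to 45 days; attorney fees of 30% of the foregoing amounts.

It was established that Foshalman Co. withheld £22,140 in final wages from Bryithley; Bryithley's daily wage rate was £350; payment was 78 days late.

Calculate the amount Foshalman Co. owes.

£78,039

Liquidated damages (equal amount): £22,140
Penalty days: min(78, 45) = 45
Waiting-time penalty: 45 × £350 = £15,750
Subtotal: £22,140 + £22,140 + £15,750 = £60,030
Attorney fees: 30% of £60,030 = £18,009
Total award: £60,030 + £18,009 = £78,039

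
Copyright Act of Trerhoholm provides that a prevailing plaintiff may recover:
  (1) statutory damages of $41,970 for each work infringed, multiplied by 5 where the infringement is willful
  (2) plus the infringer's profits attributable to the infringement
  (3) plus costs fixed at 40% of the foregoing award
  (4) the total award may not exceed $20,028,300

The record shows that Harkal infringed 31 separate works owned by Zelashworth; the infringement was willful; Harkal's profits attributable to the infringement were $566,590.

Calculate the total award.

$9,900,716

Statutory damages: 31 × $41,970 = $1,301,070
Multiplied by 5: 5 × $1,301,070 = $6,505,350
Combined award: $6,505,350 + $566,590 = $7,071,940
Costs: 40% of $7,071,940 = $2,828,776
Award plus costs: $7,071,940 + $2,828,776 = $9,900,716
Cap at $20,028,300: $9,900,716 is within the cap, no reduction.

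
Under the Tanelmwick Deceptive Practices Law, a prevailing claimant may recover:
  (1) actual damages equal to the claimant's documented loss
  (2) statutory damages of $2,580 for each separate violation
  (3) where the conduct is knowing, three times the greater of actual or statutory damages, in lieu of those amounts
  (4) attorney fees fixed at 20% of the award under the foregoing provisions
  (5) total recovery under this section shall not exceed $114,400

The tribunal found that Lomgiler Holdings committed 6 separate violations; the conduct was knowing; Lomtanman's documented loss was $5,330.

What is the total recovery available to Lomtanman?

Statutory damages: 6 × $2,580 = $15,480
Greater of actual damages ($5,330) or statutory damages ($15,480): $15,480
Trebled: 3 × $15,480 = $46,440
Attorney fees: 20% of $46,440 = $9,288
Total before cap: $46,440 + $9,288 = $55,728
Cap at $114,400: $55,728 is within the cap, no reduction.

Total recovery: $55,728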